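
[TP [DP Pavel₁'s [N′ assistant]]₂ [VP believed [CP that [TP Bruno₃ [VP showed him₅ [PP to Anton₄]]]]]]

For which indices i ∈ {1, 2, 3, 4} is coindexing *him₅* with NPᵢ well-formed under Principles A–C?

{1, 2}

*him* is a pronoun, so Principle B applies: it must be free in its binding domain.
Binding domain of *him₅*: the embedded TP, whose subject is Bruno₃.
*Pavel₁* and the pronoun do not c-command one another → neither Principle B nor Principle C is at stake; coindexation permitted.
*[Pavel₁'s assistant]₂* c-commands the pronoun but from outside its binding domain, and is not c-commanded by it → coindexation permitted.
*Bruno₃* c-commands the pronoun within its binding domain → coindexation would violate Principle B.
*Anton₄*: the pronoun c-commands this R-expression → coindexation would violate Principle C on *Anton₄*.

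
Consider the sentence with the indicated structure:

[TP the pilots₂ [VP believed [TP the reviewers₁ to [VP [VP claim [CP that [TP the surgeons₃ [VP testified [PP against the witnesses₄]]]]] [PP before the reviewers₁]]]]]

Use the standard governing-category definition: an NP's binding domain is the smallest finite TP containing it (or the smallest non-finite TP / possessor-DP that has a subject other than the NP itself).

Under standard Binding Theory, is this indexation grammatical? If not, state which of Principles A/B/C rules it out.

The two coindexed NPs are *the reviewers₁* (the higher occurrence) and *the reviewers₁* (the lower occurrence).
*the reviewers₁* (the lower occurrence) is an R-expression. Principle C requires it to be free everywhere.
*the reviewers₁* (the higher occurrence) c-commands it and carries the same index.
The R-expression is bound → Principle C violation.

Principle C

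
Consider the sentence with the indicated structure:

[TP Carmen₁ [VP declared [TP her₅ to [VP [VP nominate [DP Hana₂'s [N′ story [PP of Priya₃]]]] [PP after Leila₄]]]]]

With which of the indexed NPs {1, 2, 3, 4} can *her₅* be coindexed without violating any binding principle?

none

*her* is a pronoun, so Principle B applies: it must be free in its binding domain.
Binding domain of *her₅*: the matrix TP, whose subject is Carmen₁.
*Carmen₁* c-commands the pronoun within its binding domain → coindexation would violate Principle B.
*Hana₂*: the pronoun c-commands this R-expression → coindexation would violate Principle C on *Hana₂*.
*Priya₃*: the pronoun c-commands this R-expression → coindexation would violate Principle C on *Priya₃*.
*Leila₄*: the pronoun c-commands this R-expression → coindexation would violate Principle C on *Leila₄*.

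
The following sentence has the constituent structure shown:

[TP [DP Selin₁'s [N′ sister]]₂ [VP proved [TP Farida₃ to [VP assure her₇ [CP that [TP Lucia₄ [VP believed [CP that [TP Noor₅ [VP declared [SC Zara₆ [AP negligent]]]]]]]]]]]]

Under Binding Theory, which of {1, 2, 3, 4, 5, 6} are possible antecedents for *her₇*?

{1, 2}

*her* is a pronoun, so Principle B applies: it must be free in its binding domain.
Binding domain of *her₇*: the embedded TP, whose subject is Farida₃.
*Selin₁* and the pronoun do not c-command one another → neither Principle B nor Principle C is at stake; coindexation permitted.
*[Selin₁'s sister]₂* c-commands the pronoun but from outside its binding domain, and is not c-commanded by it → coindexation permitted.
*Farida₃* c-commands the pronoun within its binding domain → coindexation would violate Principle B.
*Lucia₄*: the pronoun c-commands this R-expression → coindexation would violate Principle C on *Lucia₄*.
*Noor₅*: the pronoun c-commands this R-expression → coindexation would violate Principle C on *Noor₅*.
*Zara₆*: the pronoun c-commands this R-expression → coindexation would violate Principle C on *Zara₆*.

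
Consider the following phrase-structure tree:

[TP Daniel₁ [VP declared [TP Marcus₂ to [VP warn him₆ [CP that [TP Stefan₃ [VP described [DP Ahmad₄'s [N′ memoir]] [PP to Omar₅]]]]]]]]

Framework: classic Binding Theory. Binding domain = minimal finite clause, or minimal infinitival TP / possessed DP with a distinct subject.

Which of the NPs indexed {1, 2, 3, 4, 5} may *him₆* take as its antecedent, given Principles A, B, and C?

{1}

*him* is a pronoun, so Principle B applies: it must be free in its binding domain.
Binding domain of *him₆*: the embedded TP, whose subject is Marcus₂.
*Daniel₁* c-commands the pronoun but from outside its binding domain, and is not c-commanded by it → coindexation permitted.
*Marcus₂* c-commands the pronoun within its binding domain → coindexation would violate Principle B.
*Stefan₃*: the pronoun c-commands this R-expression → coindexation would violate Principle C on *Stefan₃*.
*Ahmad₄*: the pronoun c-commands this R-expression → coindexation would violate Principle C on *Ahmad₄*.
*Omar₅*: the pronoun c-commands this R-expression → coindexation would violate Principle C on *Omar₅*.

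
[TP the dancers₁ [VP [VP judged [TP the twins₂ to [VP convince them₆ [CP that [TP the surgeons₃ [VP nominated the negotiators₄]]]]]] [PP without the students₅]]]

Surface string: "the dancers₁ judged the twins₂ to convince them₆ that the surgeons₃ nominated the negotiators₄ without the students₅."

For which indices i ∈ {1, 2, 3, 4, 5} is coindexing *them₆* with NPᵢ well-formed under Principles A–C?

{1, 5}

*them* is a pronoun, so Principle B applies: it must be free in its binding domain.
Binding domain of *them₆*: the embedded TP, whose subject is the twins₂.
*the dancers₁* c-commands the pronoun but from outside its binding domain, and is not c-commanded by it → coindexation permitted.
*the twins₂* c-commands the pronoun within its binding domain → coindexation would violate Principle B.
*the surgeons₃*: the pronoun c-commands this R-expression → coindexation would violate Principle C on *the surgeons₃*.
*the negotiators₄*: the pronoun c-commands this R-expression → coindexation would violate Principle C on *the negotiators₄*.
*the students₅* and the pronoun do not c-command one another → neither Principle B nor Principle C is at stake; coindexation permitted.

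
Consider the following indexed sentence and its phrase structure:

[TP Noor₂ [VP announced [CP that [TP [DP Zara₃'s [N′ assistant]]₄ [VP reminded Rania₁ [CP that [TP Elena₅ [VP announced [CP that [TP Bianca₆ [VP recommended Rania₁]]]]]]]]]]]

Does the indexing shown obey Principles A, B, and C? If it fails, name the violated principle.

Principle C

The two coindexed NPs are *Rania₁* (the lower occurrence) and *Rania₁* (the higher occurrence).
*Rania₁* (the lower occurrence) is an R-expression. Principle C requires it to be free everywhere.
*Rania₁* (the higher occurrence) c-commands it and carries the same index.
The R-expression is bound → Principle C violation.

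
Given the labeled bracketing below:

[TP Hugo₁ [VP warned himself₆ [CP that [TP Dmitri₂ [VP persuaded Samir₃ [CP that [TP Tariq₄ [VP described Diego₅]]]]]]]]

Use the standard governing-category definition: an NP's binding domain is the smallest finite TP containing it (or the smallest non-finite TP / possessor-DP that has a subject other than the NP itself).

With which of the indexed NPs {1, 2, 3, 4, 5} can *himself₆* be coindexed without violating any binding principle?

{1}

*himself* is an anaphor, so Principle A applies: it must be bound in its binding domain.
Binding domain of *himself₆*: the matrix TP, whose subject is Hugo₁.
*Hugo₁* c-commands the anaphor within its binding domain → licit binder.
*Dmitri₂* does not c-command the anaphor → cannot bind it.
*Samir₃* does not c-command the anaphor → cannot bind it.
*Tariq₄* does not c-command the anaphor → cannot bind it.
*Diego₅* does not c-command the anaphor → cannot bind it.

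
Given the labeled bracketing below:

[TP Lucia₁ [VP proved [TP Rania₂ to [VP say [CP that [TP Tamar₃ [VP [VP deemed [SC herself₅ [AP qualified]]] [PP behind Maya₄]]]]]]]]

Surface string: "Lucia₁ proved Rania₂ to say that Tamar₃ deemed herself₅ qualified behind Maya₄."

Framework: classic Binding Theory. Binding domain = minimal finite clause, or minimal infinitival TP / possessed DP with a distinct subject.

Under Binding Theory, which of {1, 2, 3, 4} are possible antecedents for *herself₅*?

{3}

*herself* is an anaphor, so Principle A applies: it must be bound in its binding domain.
Binding domain of *herself₅*: the embedded TP, whose subject is Tamar₃.
*Lucia₁* c-commands the anaphor but is outside its binding domain → cannot satisfy Principle A.
*Rania₂* c-commands the anaphor but is outside its binding domain → cannot satisfy Principle A.
*Tamar₃* c-commands the anaphor within its binding domain → licit binder.
*Maya₄* does not c-command the anaphor → cannot bind it.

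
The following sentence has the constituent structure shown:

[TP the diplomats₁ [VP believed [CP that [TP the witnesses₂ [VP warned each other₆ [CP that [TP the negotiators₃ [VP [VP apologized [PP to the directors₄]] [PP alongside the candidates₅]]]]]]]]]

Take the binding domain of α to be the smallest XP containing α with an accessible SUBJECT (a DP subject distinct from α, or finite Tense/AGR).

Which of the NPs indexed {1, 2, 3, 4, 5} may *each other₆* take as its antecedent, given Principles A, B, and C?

*each other* is an anaphor, so Principle A applies: it must be bound in its binding domain.
Binding domain of *each other₆*: the embedded TP, whose subject is the witnesses₂.
*the diplomats₁* c-commands the anaphor but is outside its binding domain → cannot satisfy Principle A.
*the witnesses₂* c-commands the anaphor within its binding domain → licit binder.
*the negotiators₃* does not c-command the anaphor → cannot bind it.
*the directors₄* does not c-command the anaphor → cannot bind it.
*the candidates₅* does not c-command the anaphor → cannot bind it.

{2}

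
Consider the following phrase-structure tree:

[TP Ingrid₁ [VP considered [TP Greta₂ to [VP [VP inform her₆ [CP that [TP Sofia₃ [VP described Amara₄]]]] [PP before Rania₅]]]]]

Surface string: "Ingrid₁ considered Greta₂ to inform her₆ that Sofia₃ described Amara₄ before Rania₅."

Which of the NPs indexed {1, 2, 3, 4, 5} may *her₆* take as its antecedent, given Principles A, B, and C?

*her* is a pronoun, so Principle B applies: it must be free in its binding domain.
Binding domain of *her₆*: the embedded TP, whose subject is Greta₂.
*Ingrid₁* c-commands the pronoun but from outside its binding domain, and is not c-commanded by it → coindexation permitted.
*Greta₂* c-commands the pronoun within its binding domain → coindexation would violate Principle B.
*Sofia₃*: the pronoun c-commands this R-expression → coindexation would violate Principle C on *Sofia₃*.
*Amara₄*: the pronoun c-commands this R-expression → coindexation would violate Principle C on *Amara₄*.
*Rania₅* and the pronoun do not c-command one another → neither Principle B nor Principle C is at stake; coindexation permitted.

{1, 5}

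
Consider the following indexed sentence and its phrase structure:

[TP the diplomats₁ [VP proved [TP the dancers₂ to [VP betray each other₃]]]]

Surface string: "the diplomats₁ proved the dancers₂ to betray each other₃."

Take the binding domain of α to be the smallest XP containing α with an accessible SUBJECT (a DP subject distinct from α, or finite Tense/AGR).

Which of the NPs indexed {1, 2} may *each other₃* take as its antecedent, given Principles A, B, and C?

{2}

*each other* is an anaphor, so Principle A applies: it must be bound in its binding domain.
Binding domain of *each other₃*: the embedded TP, whose subject is the dancers₂.
*the diplomats₁* c-commands the anaphor but is outside its binding domain → cannot satisfy Principle A.
*the dancers₂* c-commands the anaphor within its binding domain → licit binder.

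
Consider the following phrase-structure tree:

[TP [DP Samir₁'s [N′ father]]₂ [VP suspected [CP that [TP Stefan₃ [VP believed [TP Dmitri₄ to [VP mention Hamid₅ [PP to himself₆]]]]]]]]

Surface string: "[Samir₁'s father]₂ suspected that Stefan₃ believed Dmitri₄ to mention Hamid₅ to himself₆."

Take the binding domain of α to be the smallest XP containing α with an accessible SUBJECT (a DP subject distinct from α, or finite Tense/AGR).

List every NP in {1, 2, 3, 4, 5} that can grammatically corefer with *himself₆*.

{4, 5}

*himself* is an anaphor, so Principle A applies: it must be bound in its binding domain.
Binding domain of *himself₆*: the embedded TP, whose subject is Dmitri₄.
*Samir₁* does not c-command the anaphor → cannot bind it.
*[Samir₁'s father]₂* c-commands the anaphor but is outside its binding domain → cannot satisfy Principle A.
*Stefan₃* c-commands the anaphor but is outside its binding domain → cannot satisfy Principle A.
*Dmitri₄* c-commands the anaphor within its binding domain → licit binder.
*Hamid₅* c-commands the anaphor within its binding domain → licit binder.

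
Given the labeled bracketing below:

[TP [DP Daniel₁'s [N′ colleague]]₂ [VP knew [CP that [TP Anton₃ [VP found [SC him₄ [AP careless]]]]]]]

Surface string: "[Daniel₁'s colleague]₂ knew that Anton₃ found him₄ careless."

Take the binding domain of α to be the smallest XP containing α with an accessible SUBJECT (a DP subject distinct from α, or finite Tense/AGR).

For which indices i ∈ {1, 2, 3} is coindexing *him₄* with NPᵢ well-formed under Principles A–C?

{1, 2}

*him* is a pronoun, so Principle B applies: it must be free in its binding domain.
Binding domain of *him₄*: the embedded TP, whose subject is Anton₃.
*Daniel₁* and the pronoun do not c-command one another → neither Principle B nor Principle C is at stake; coindexation permitted.
*[Daniel₁'s colleague]₂* c-commands the pronoun but from outside its binding domain, and is not c-commanded by it → coindexation permitted.
*Anton₃* c-commands the pronoun within its binding domain → coindexation would violate Principle B.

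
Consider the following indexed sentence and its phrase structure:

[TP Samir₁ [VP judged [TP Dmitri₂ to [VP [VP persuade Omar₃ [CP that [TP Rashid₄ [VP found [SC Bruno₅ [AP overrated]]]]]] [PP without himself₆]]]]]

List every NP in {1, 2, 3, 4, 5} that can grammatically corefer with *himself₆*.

{2}

*himself* is an anaphor, so Principle A applies: it must be bound in its binding domain.
Binding domain of *himself₆*: the embedded TP, whose subject is Dmitri₂.
*Samir₁* c-commands the anaphor but is outside its binding domain → cannot satisfy Principle A.
*Dmitri₂* c-commands the anaphor within its binding domain → licit binder.
*Omar₃* does not c-command the anaphor → cannot bind it.
*Rashid₄* does not c-command the anaphor → cannot bind it.
*Bruno₅* does not c-command the anaphor → cannot bind it.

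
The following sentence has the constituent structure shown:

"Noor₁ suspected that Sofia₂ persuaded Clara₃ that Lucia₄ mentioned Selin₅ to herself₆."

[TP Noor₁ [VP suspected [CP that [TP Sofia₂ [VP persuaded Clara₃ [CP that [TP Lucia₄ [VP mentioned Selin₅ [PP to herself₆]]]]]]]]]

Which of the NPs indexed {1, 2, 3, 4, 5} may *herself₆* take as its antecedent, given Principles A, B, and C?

{4, 5}

*herself* is an anaphor, so Principle A applies: it must be bound in its binding domain.
Binding domain of *herself₆*: the embedded TP, whose subject is Lucia₄.
*Noor₁* c-commands the anaphor but is outside its binding domain → cannot satisfy Principle A.
*Sofia₂* c-commands the anaphor but is outside its binding domain → cannot satisfy Principle A.
*Clara₃* c-commands the anaphor but is outside its binding domain → cannot satisfy Principle A.
*Lucia₄* c-commands the anaphor within its binding domain → licit binder.
*Selin₅* c-commands the anaphor within its binding domain → licit binder.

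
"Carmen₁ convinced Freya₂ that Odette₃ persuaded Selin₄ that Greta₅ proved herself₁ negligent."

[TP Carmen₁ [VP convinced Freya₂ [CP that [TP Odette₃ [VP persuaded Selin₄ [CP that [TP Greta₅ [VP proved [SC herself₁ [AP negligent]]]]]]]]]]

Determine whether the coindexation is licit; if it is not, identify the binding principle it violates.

The two coindexed NPs are *Carmen₁* and *herself₁*.
*herself₁* is an anaphor. Principle A requires it to be bound within its binding domain — the embedded TP, whose subject is Greta₅.
Within that domain it is c-commanded by *Greta₅*, which does not share its index.
*Carmen₁* does c-command the anaphor, but from outside its binding domain.
The anaphor is unbound in its domain → Principle A violation.

Principle A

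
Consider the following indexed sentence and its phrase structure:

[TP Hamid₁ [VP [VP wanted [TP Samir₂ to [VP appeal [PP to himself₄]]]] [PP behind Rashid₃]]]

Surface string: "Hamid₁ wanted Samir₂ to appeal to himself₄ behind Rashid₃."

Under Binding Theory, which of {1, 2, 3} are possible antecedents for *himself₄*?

{2}

*himself* is an anaphor, so Principle A applies: it must be bound in its binding domain.
Binding domain of *himself₄*: the embedded TP, whose subject is Samir₂.
*Hamid₁* c-commands the anaphor but is outside its binding domain → cannot satisfy Principle A.
*Samir₂* c-commands the anaphor within its binding domain → licit binder.
*Rashid₃* does not c-command the anaphor → cannot bind it.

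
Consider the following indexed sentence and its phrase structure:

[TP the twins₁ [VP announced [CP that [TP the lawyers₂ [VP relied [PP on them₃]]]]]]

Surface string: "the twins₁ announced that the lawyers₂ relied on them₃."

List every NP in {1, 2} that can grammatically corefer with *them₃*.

*them* is a pronoun, so Principle B applies: it must be free in its binding domain.
Binding domain of *them₃*: the embedded TP, whose subject is the lawyers₂.
*the twins₁* c-commands the pronoun but from outside its binding domain, and is not c-commanded by it → coindexation permitted.
*the lawyers₂* c-commands the pronoun within its binding domain → coindexation would violate Principle B.

{1}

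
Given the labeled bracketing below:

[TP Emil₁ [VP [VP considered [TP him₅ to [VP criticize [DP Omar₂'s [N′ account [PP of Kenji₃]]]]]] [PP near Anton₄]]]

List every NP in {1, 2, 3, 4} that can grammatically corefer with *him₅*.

{4}

*him* is a pronoun, so Principle B applies: it must be free in its binding domain.
Binding domain of *him₅*: the matrix TP, whose subject is Emil₁.
*Emil₁* c-commands the pronoun within its binding domain → coindexation would violate Principle B.
*Omar₂*: the pronoun c-commands this R-expression → coindexation would violate Principle C on *Omar₂*.
*Kenji₃*: the pronoun c-commands this R-expression → coindexation would violate Principle C on *Kenji₃*.
*Anton₄* and the pronoun do not c-command one another → neither Principle B nor Principle C is at stake; coindexation permitted.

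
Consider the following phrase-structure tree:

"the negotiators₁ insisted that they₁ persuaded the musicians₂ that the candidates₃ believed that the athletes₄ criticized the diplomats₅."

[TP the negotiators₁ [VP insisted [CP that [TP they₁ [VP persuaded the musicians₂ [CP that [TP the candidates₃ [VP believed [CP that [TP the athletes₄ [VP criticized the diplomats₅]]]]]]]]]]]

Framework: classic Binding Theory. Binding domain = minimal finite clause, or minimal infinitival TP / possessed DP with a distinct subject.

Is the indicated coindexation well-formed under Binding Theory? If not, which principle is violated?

grammatical

The two coindexed NPs are *the negotiators₁* and *they₁*.
*they₁* is a pronoun; nothing c-commands it within its binding domain (the embedded TP.), so Principle B holds trivially.
*the negotiators₁* is an R-expression; *they₁* does not c-command it, and no other NP shares its index, so Principle C is satisfied.
All principles are respected.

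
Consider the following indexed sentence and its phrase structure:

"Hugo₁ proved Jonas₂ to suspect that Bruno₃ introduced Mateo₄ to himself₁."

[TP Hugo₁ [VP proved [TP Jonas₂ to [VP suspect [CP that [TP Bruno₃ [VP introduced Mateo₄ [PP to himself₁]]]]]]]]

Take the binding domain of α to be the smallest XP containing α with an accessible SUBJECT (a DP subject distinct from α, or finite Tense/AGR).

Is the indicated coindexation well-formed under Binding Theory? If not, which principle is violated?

Principle A

The two coindexed NPs are *Hugo₁* and *himself₁*.
*himself₁* is an anaphor. Principle A requires it to be bound within its binding domain — the embedded TP, whose subject is Bruno₃.
Within that domain it is c-commanded by *Bruno₃*, *Mateo₄*, none of which share its index.
*Hugo₁* does c-command the anaphor, but from outside its binding domain.
The anaphor is unbound in its domain → Principle A violation.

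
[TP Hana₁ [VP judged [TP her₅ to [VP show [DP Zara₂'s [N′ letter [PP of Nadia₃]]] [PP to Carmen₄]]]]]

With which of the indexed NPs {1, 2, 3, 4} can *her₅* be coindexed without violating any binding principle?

*her* is a pronoun, so Principle B applies: it must be free in its binding domain.
Binding domain of *her₅*: the matrix TP, whose subject is Hana₁.
*Hana₁* c-commands the pronoun within its binding domain → coindexation would violate Principle B.
*Zara₂*: the pronoun c-commands this R-expression → coindexation would violate Principle C on *Zara₂*.
*Nadia₃*: the pronoun c-commands this R-expression → coindexation would violate Principle C on *Nadia₃*.
*Carmen₄*: the pronoun c-commands this R-expression → coindexation would violate Principle C on *Carmen₄*.

none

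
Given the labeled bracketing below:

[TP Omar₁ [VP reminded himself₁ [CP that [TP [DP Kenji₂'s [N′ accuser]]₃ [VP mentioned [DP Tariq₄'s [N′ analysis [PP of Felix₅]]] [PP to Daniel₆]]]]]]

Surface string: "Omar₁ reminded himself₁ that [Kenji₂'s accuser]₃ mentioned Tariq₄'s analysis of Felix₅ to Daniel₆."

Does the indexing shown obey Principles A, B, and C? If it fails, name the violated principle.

The two coindexed NPs are *Omar₁* and *himself₁*.
*himself₁* is an anaphor; its binding domain is the matrix TP, whose subject is Omar₁. *Omar₁* c-commands it within that domain and shares its index, so Principle A is satisfied.
*Omar₁* is an R-expression; *himself₁* does not c-command it, and no other NP shares its index, so Principle C is satisfied.
All principles are respected.

grammatical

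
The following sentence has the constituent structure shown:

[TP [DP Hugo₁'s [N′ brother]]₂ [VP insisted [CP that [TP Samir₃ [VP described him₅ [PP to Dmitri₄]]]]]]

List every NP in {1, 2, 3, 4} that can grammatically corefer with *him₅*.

*him* is a pronoun, so Principle B applies: it must be free in its binding domain.
Binding domain of *him₅*: the embedded TP, whose subject is Samir₃.
*Hugo₁* and the pronoun do not c-command one another → neither Principle B nor Principle C is at stake; coindexation permitted.
*[Hugo₁'s brother]₂* c-commands the pronoun but from outside its binding domain, and is not c-commanded by it → coindexation permitted.
*Samir₃* c-commands the pronoun within its binding domain → coindexation would violate Principle B.
*Dmitri₄*: the pronoun c-commands this R-expression → coindexation would violate Principle C on *Dmitri₄*.

{1, 2}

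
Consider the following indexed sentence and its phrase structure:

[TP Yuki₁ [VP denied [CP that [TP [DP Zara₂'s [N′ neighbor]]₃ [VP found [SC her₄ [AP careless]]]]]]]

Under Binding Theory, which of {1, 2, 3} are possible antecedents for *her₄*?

{1, 2}

*her* is a pronoun, so Principle B applies: it must be free in its binding domain.
Binding domain of *her₄*: the embedded TP, whose subject is [Zara₂'s neighbor]₃.
*Yuki₁* c-commands the pronoun but from outside its binding domain, and is not c-commanded by it → coindexation permitted.
*Zara₂* and the pronoun do not c-command one another → neither Principle B nor Principle C is at stake; coindexation permitted.
*[Zara₂'s neighbor]₃* c-commands the pronoun within its binding domain → coindexation would violate Principle B.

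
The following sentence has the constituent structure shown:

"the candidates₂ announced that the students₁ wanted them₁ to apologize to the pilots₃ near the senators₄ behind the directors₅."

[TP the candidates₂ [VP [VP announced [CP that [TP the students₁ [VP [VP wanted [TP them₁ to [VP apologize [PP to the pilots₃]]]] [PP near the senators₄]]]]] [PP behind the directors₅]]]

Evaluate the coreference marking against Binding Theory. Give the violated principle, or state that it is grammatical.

Principle B

The two coindexed NPs are *the students₁* and *them₁*.
*them₁* is a pronoun. Its binding domain is the embedded TP, whose subject is the students₁.
*the students₁* c-commands it within that domain and carries the same index.
The pronoun is locally bound → Principle B violation.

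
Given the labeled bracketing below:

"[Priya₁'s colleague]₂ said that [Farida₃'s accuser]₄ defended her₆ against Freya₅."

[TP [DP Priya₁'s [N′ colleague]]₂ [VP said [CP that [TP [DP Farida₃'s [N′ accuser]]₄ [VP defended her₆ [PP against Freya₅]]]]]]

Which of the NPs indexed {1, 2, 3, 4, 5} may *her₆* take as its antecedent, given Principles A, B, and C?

{1, 2, 3}

*her* is a pronoun, so Principle B applies: it must be free in its binding domain.
Binding domain of *her₆*: the embedded TP, whose subject is [Farida₃'s accuser]₄.
*Priya₁* and the pronoun do not c-command one another → neither Principle B nor Principle C is at stake; coindexation permitted.
*[Priya₁'s colleague]₂* c-commands the pronoun but from outside its binding domain, and is not c-commanded by it → coindexation permitted.
*Farida₃* and the pronoun do not c-command one another → neither Principle B nor Principle C is at stake; coindexation permitted.
*[Farida₃'s accuser]₄* c-commands the pronoun within its binding domain → coindexation would violate Principle B.
*Freya₅*: the pronoun c-commands this R-expression → coindexation would violate Principle C on *Freya₅*.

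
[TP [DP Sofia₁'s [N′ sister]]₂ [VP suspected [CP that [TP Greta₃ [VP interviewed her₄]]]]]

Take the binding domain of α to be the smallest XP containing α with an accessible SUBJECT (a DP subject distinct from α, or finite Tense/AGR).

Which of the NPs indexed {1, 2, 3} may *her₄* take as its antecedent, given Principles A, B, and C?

*her* is a pronoun, so Principle B applies: it must be free in its binding domain.
Binding domain of *her₄*: the embedded TP, whose subject is Greta₃.
*Sofia₁* and the pronoun do not c-command one another → neither Principle B nor Principle C is at stake; coindexation permitted.
*[Sofia₁'s sister]₂* c-commands the pronoun but from outside its binding domain, and is not c-commanded by it → coindexation permitted.
*Greta₃* c-commands the pronoun within its binding domain → coindexation would violate Principle B.

{1, 2}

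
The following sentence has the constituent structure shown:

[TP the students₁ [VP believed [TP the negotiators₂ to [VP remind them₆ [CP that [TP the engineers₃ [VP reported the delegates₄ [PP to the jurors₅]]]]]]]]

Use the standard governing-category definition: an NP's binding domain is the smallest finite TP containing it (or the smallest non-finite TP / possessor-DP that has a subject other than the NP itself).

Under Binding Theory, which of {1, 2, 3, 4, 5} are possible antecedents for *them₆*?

{1}

*them* is a pronoun, so Principle B applies: it must be free in its binding domain.
Binding domain of *them₆*: the embedded TP, whose subject is the negotiators₂.
*the students₁* c-commands the pronoun but from outside its binding domain, and is not c-commanded by it → coindexation permitted.
*the negotiators₂* c-commands the pronoun within its binding domain → coindexation would violate Principle B.
*the engineers₃*: the pronoun c-commands this R-expression → coindexation would violate Principle C on *the engineers₃*.
*the delegates₄*: the pronoun c-commands this R-expression → coindexation would violate Principle C on *the delegates₄*.
*the jurors₅*: the pronoun c-commands this R-expression → coindexation would violate Principle C on *the jurors₅*.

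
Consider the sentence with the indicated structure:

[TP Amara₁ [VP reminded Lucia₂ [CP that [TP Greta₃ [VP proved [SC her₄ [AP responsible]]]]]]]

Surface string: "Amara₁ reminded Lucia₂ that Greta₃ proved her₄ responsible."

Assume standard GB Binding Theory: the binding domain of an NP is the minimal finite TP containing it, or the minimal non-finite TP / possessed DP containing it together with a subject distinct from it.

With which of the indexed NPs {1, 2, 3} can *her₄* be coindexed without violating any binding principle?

{1, 2}

*her* is a pronoun, so Principle B applies: it must be free in its binding domain.
Binding domain of *her₄*: the embedded TP, whose subject is Greta₃.
*Amara₁* c-commands the pronoun but from outside its binding domain, and is not c-commanded by it → coindexation permitted.
*Lucia₂* c-commands the pronoun but from outside its binding domain, and is not c-commanded by it → coindexation permitted.
*Greta₃* c-commands the pronoun within its binding domain → coindexation would violate Principle B.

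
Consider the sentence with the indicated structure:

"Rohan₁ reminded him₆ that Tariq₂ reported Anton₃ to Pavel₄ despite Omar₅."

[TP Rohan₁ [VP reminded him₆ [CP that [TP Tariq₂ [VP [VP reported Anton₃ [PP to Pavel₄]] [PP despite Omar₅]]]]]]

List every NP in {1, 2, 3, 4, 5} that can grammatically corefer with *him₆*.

none

*him* is a pronoun, so Principle B applies: it must be free in its binding domain.
Binding domain of *him₆*: the matrix TP, whose subject is Rohan₁.
*Rohan₁* c-commands the pronoun within its binding domain → coindexation would violate Principle B.
*Tariq₂*: the pronoun c-commands this R-expression → coindexation would violate Principle C on *Tariq₂*.
*Anton₃*: the pronoun c-commands this R-expression → coindexation would violate Principle C on *Anton₃*.
*Pavel₄*: the pronoun c-commands this R-expression → coindexation would violate Principle C on *Pavel₄*.
*Omar₅*: the pronoun c-commands this R-expression → coindexation would violate Principle C on *Omar₅*.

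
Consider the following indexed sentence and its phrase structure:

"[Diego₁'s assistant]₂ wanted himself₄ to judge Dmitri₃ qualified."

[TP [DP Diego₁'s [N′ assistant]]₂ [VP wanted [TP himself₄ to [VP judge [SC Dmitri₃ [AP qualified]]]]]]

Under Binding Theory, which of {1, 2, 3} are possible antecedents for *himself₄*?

{2}

*himself* is an anaphor, so Principle A applies: it must be bound in its binding domain.
Binding domain of *himself₄*: the matrix TP, whose subject is [Diego₁'s assistant]₂.
*Diego₁* does not c-command the anaphor → cannot bind it.
*[Diego₁'s assistant]₂* c-commands the anaphor within its binding domain → licit binder.
*Dmitri₃* does not c-command the anaphor → cannot bind it.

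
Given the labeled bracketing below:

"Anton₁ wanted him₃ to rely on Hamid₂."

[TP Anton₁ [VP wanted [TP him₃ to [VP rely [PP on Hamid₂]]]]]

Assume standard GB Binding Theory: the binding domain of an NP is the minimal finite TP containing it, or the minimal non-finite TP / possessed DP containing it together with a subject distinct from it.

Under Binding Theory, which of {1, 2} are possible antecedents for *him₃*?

*him* is a pronoun, so Principle B applies: it must be free in its binding domain.
Binding domain of *him₃*: the matrix TP, whose subject is Anton₁.
*Anton₁* c-commands the pronoun within its binding domain → coindexation would violate Principle B.
*Hamid₂*: the pronoun c-commands this R-expression → coindexation would violate Principle C on *Hamid₂*.

none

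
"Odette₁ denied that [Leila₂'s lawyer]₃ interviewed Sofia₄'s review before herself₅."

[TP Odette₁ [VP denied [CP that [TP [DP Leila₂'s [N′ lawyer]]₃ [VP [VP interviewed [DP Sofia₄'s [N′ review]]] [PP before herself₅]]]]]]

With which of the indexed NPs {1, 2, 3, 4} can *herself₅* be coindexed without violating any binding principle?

{3}

*herself* is an anaphor, so Principle A applies: it must be bound in its binding domain.
Binding domain of *herself₅*: the embedded TP, whose subject is [Leila₂'s lawyer]₃.
*Odette₁* c-commands the anaphor but is outside its binding domain → cannot satisfy Principle A.
*Leila₂* does not c-command the anaphor → cannot bind it.
*[Leila₂'s lawyer]₃* c-commands the anaphor within its binding domain → licit binder.
*Sofia₄* does not c-command the anaphor → cannot bind it.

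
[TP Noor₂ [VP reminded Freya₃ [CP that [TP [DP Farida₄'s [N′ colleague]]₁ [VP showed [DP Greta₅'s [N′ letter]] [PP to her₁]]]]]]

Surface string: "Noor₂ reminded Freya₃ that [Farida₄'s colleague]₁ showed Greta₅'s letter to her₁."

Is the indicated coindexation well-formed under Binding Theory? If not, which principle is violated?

The two coindexed NPs are *[Farida₄'s colleague]₁* and *her₁*.
*her₁* is a pronoun. Its binding domain is the embedded TP, whose subject is [Farida₄'s colleague]₁.
*[Farida₄'s colleague]₁* c-commands it within that domain and carries the same index.
The pronoun is locally bound → Principle B violation.

Principle B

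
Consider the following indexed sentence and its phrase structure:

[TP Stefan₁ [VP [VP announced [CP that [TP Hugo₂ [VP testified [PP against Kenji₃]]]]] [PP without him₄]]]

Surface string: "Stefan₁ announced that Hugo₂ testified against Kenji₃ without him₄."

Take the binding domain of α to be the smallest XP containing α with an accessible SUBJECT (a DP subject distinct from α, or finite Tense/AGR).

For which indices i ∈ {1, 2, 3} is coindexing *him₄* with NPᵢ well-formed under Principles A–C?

*him* is a pronoun, so Principle B applies: it must be free in its binding domain.
Binding domain of *him₄*: the matrix TP, whose subject is Stefan₁.
*Stefan₁* c-commands the pronoun within its binding domain → coindexation would violate Principle B.
*Hugo₂* and the pronoun do not c-command one another → neither Principle B nor Principle C is at stake; coindexation permitted.
*Kenji₃* and the pronoun do not c-command one another → neither Principle B nor Principle C is at stake; coindexation permitted.

{2, 3}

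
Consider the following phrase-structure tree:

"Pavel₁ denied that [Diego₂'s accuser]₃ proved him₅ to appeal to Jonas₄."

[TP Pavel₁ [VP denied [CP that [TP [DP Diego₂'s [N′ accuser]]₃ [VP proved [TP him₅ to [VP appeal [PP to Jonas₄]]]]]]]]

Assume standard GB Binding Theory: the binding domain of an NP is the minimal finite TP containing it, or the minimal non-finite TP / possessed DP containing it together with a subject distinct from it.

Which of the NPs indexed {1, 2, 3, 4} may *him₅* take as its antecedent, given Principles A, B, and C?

*him* is a pronoun, so Principle B applies: it must be free in its binding domain.
Binding domain of *him₅*: the embedded TP, whose subject is [Diego₂'s accuser]₃.
*Pavel₁* c-commands the pronoun but from outside its binding domain, and is not c-commanded by it → coindexation permitted.
*Diego₂* and the pronoun do not c-command one another → neither Principle B nor Principle C is at stake; coindexation permitted.
*[Diego₂'s accuser]₃* c-commands the pronoun within its binding domain → coindexation would violate Principle B.
*Jonas₄*: the pronoun c-commands this R-expression → coindexation would violate Principle C on *Jonas₄*.

{1, 2}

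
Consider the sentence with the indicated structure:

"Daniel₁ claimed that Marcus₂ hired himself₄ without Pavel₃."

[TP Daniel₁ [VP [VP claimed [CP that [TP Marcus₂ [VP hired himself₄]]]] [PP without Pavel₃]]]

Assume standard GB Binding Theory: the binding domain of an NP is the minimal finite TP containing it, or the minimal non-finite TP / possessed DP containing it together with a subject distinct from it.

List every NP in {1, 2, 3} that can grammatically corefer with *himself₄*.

{2}

*himself* is an anaphor, so Principle A applies: it must be bound in its binding domain.
Binding domain of *himself₄*: the embedded TP, whose subject is Marcus₂.
*Daniel₁* c-commands the anaphor but is outside its binding domain → cannot satisfy Principle A.
*Marcus₂* c-commands the anaphor within its binding domain → licit binder.
*Pavel₃* does not c-command the anaphor → cannot bind it.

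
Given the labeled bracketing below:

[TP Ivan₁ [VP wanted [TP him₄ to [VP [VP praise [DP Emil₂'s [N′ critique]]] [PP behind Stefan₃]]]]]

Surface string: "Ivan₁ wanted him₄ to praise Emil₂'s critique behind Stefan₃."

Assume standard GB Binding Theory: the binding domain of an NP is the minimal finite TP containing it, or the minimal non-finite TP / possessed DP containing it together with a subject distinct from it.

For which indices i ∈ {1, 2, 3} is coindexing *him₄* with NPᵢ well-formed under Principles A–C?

*him* is a pronoun, so Principle B applies: it must be free in its binding domain.
Binding domain of *him₄*: the matrix TP, whose subject is Ivan₁.
*Ivan₁* c-commands the pronoun within its binding domain → coindexation would violate Principle B.
*Emil₂*: the pronoun c-commands this R-expression → coindexation would violate Principle C on *Emil₂*.
*Stefan₃*: the pronoun c-commands this R-expression → coindexation would violate Principle C on *Stefan₃*.

none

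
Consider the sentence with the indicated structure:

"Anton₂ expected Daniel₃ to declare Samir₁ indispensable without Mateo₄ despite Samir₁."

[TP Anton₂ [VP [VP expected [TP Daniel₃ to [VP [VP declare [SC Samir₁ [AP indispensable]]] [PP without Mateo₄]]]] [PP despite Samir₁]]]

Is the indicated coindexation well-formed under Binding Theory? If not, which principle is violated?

The two coindexed NPs are *Samir₁* and *Samir₁*.
*Samir₁* is an R-expression; no coindexed NP c-commands it, so Principle C holds.
*Samir₁* is an R-expression; *Samir₁* does not c-command it, and no other NP shares its index, so Principle C is satisfied.
All principles are respected.

grammatical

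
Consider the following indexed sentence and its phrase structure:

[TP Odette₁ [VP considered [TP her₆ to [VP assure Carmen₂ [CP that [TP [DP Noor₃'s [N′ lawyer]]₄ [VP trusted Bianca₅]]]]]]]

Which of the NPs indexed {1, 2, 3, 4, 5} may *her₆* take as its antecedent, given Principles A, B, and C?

none

*her* is a pronoun, so Principle B applies: it must be free in its binding domain.
Binding domain of *her₆*: the matrix TP, whose subject is Odette₁.
*Odette₁* c-commands the pronoun within its binding domain → coindexation would violate Principle B.
*Carmen₂*: the pronoun c-commands this R-expression → coindexation would violate Principle C on *Carmen₂*.
*Noor₃*: the pronoun c-commands this R-expression → coindexation would violate Principle C on *Noor₃*.
*[Noor₃'s lawyer]₄*: the pronoun c-commands this R-expression → coindexation would violate Principle C on *[Noor₃'s lawyer]₄*.
*Bianca₅*: the pronoun c-commands this R-expression → coindexation would violate Principle C on *Bianca₅*.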